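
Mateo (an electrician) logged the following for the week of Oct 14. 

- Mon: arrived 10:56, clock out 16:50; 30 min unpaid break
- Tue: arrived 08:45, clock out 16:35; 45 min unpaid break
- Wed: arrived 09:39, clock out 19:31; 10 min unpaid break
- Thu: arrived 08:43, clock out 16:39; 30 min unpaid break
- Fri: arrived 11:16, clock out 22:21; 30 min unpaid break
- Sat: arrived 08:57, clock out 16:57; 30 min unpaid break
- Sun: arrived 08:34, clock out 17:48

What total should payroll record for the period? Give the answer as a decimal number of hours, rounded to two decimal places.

56.93 hours

Mon: 10:56–16:50 = 5 h 54 min; less 30 min break → 5 h 24 min
Tue: 08:45–16:35 = 7 h 50 min; less 45 min break → 7 h 5 min
Wed: 09:39–19:31 = 9 h 52 min; less 10 min break → 9 h 42 min
Thu: 08:43–16:39 = 7 h 56 min; less 30 min break → 7 h 26 min
Fri: 11:16–22:21 = 11 h 5 min; less 30 min break → 10 h 35 min
Sat: 08:57–16:57 = 8 h 0 min; less 30 min break → 7 h 30 min
Sun: 08:34–17:48 = 9 h 14 min
Total: 5 h 24 min + 7 h 5 min + 9 h 42 min + 7 h 26 min + 10 h 35 min + 7 h 30 min + 9 h 14 min = 56 h 56 min.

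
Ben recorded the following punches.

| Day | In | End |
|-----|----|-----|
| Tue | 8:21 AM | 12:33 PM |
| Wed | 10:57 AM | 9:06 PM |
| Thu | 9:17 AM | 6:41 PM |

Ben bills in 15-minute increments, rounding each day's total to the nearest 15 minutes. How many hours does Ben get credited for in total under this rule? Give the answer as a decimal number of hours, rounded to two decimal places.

Tue: 8:21 AM–12:33 PM = 4 h 12 min → rounds to 4 h 15 min
Wed: 10:57 AM–9:06 PM = 10 h 9 min → rounds to 10 h 15 min
Thu: 9:17 AM–6:41 PM = 9 h 24 min → rounds to 9 h 30 min
Total credited: 24 h 0 min.

24.00 hours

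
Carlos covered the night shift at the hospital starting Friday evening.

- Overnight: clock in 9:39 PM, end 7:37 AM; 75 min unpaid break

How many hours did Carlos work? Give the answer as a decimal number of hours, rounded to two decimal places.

Overnight: 9:39 PM → midnight = 2 h 21 min; midnight → 7:37 AM = 7 h 37 min; span 9 h 58 min; less 75 min break → 8 h 43 min

8.72 hours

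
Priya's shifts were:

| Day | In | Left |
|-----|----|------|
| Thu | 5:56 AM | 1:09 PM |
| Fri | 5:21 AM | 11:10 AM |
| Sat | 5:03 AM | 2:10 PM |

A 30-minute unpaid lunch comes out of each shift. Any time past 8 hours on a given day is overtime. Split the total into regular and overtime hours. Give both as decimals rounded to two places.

Regular 20.03 hours, overtime 0.62 hours

Thu: 5:56 AM–1:09 PM = 7 h 13 min; less 30 min break → 6 h 43 min
Fri: 5:21 AM–11:10 AM = 5 h 49 min; less 30 min break → 5 h 19 min
Sat: 5:03 AM–2:10 PM = 9 h 7 min; less 30 min break → 8 h 37 min
Thu reg 6 h 43 min / OT 0 h 0 min; Fri reg 5 h 19 min / OT 0 h 0 min; Sat reg 8 h 0 min / OT 0 h 37 min.
Totals: regular 20 h 2 min, overtime 0 h 37 min.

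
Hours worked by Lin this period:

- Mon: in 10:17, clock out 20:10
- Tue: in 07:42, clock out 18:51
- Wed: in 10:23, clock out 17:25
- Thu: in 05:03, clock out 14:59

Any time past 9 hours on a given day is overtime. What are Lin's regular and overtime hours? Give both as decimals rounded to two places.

Regular 34.03 hours, overtime 3.97 hours

Mon: 10:17–20:10 = 9 h 53 min
Tue: 07:42–18:51 = 11 h 9 min
Wed: 10:23–17:25 = 7 h 2 min
Thu: 05:03–14:59 = 9 h 56 min
Mon reg 9 h 0 min / OT 0 h 53 min; Tue reg 9 h 0 min / OT 2 h 9 min; Wed reg 7 h 2 min / OT 0 h 0 min; Thu reg 9 h 0 min / OT 0 h 56 min.
Totals: regular 34 h 2 min, overtime 3 h 58 min.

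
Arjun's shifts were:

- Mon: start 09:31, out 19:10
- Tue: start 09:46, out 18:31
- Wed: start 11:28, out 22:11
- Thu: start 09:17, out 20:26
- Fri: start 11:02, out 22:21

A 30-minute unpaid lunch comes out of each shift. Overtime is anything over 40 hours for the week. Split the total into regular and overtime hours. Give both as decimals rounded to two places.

Mon: 09:31–19:10 = 9 h 39 min; less 30 min break → 9 h 9 min
Tue: 09:46–18:31 = 8 h 45 min; less 30 min break → 8 h 15 min
Wed: 11:28–22:11 = 10 h 43 min; less 30 min break → 10 h 13 min
Thu: 09:17–20:26 = 11 h 9 min; less 30 min break → 10 h 39 min
Fri: 11:02–22:21 = 11 h 19 min; less 30 min break → 10 h 49 min
Total worked: 49 h 5 min = 49.08 h.
Threshold 40 h → overtime 9 h 5 min, regular 40 h 0 min.

Regular 40.00 hours, overtime 9.08 hours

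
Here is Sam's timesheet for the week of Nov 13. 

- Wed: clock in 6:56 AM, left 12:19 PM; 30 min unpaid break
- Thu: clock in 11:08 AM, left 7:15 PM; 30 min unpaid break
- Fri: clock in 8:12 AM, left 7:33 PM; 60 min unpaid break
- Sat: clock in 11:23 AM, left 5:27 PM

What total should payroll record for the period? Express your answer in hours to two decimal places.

Wed: 6:56 AM–12:19 PM = 5 h 23 min; less 30 min break → 4 h 53 min
Thu: 11:08 AM–7:15 PM = 8 h 7 min; less 30 min break → 7 h 37 min
Fri: 8:12 AM–7:33 PM = 11 h 21 min; less 60 min break → 10 h 21 min
Sat: 11:23 AM–5:27 PM = 6 h 4 min
Total: 4 h 53 min + 7 h 37 min + 10 h 21 min + 6 h 4 min = 28 h 55 min.

28.92 hours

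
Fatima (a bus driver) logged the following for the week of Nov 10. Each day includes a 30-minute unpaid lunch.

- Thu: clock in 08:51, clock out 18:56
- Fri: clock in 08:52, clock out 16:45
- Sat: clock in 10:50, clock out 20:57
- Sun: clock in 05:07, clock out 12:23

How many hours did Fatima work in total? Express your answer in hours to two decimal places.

33.35 hours

Thu: 08:51–18:56 = 10 h 5 min; less 30 min break → 9 h 35 min
Fri: 08:52–16:45 = 7 h 53 min; less 30 min break → 7 h 23 min
Sat: 10:50–20:57 = 10 h 7 min; less 30 min break → 9 h 37 min
Sun: 05:07–12:23 = 7 h 16 min; less 30 min break → 6 h 46 min
Total: 9 h 35 min + 7 h 23 min + 9 h 37 min + 6 h 46 min = 33 h 21 min.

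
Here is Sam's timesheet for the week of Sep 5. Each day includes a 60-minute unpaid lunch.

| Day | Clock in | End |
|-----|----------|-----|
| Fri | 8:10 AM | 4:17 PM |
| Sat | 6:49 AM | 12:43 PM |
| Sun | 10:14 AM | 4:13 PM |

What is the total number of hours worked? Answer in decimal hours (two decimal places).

Fri: 8:10 AM–4:17 PM = 8 h 7 min; less 60 min break → 7 h 7 min
Sat: 6:49 AM–12:43 PM = 5 h 54 min; less 60 min break → 4 h 54 min
Sun: 10:14 AM–4:13 PM = 5 h 59 min; less 60 min break → 4 h 59 min
Total: 7 h 7 min + 4 h 54 min + 4 h 59 min = 17 h 0 min.

17.00 hours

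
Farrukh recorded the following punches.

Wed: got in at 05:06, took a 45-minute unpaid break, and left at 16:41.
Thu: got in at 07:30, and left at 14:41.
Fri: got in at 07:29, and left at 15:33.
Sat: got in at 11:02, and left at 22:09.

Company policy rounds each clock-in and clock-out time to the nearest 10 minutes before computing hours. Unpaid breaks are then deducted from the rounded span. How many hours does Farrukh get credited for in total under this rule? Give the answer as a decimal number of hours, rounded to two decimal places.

37.08 hours

Wed: in 05:06→05:10, out 16:41→16:40; 11 h 30 min − 45 min = 10 h 45 min
Thu: in 07:30→07:30, out 14:41→14:40; 7 h 10 min
Fri: in 07:29→07:30, out 15:33→15:30; 8 h 0 min
Sat: in 11:02→11:00, out 22:09→22:10; 11 h 10 min
Total credited: 37 h 5 min.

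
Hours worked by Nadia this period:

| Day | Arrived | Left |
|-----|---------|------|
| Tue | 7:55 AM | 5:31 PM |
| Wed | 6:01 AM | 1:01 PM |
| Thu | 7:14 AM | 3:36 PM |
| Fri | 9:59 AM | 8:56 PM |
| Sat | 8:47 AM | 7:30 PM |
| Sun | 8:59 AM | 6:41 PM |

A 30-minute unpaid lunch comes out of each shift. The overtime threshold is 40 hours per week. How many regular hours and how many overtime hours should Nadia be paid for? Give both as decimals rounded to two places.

Tue: 7:55 AM–5:31 PM = 9 h 36 min; less 30 min break → 9 h 6 min
Wed: 6:01 AM–1:01 PM = 7 h 0 min; less 30 min break → 6 h 30 min
Thu: 7:14 AM–3:36 PM = 8 h 22 min; less 30 min break → 7 h 52 min
Fri: 9:59 AM–8:56 PM = 10 h 57 min; less 30 min break → 10 h 27 min
Sat: 8:47 AM–7:30 PM = 10 h 43 min; less 30 min break → 10 h 13 min
Sun: 8:59 AM–6:41 PM = 9 h 42 min; less 30 min break → 9 h 12 min
Total worked: 53 h 20 min = 53.33 h.
Threshold 40 h → overtime 13 h 20 min, regular 40 h 0 min.

Regular 40.00 hours, overtime 13.33 hours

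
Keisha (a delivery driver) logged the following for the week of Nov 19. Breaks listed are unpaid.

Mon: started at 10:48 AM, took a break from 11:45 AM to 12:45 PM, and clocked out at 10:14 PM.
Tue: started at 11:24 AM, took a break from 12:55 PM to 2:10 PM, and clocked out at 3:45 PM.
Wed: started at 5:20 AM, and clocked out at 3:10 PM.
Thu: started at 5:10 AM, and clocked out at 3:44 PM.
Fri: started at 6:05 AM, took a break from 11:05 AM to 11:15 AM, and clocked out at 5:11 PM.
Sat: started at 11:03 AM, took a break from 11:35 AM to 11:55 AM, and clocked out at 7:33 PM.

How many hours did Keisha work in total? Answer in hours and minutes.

Mon: 10:48 AM–10:14 PM = 11 h 26 min; less 60 min break → 10 h 26 min
Tue: 11:24 AM–3:45 PM = 4 h 21 min; less 75 min break → 3 h 6 min
Wed: 5:20 AM–3:10 PM = 9 h 50 min
Thu: 5:10 AM–3:44 PM = 10 h 34 min
Fri: 6:05 AM–5:11 PM = 11 h 6 min; less 10 min break → 10 h 56 min
Sat: 11:03 AM–7:33 PM = 8 h 30 min; less 20 min break → 8 h 10 min
Total: 10 h 26 min + 3 h 6 min + 9 h 50 min + 10 h 34 min + 10 h 56 min + 8 h 10 min = 53 h 2 min.

53 h 2 min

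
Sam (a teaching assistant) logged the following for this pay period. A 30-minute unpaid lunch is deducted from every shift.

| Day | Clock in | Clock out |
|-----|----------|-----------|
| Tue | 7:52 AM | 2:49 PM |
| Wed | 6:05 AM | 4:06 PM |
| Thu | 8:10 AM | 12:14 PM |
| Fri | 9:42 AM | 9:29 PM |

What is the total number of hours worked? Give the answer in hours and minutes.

Tue: 7:52 AM–2:49 PM = 6 h 57 min; less 30 min break → 6 h 27 min
Wed: 6:05 AM–4:06 PM = 10 h 1 min; less 30 min break → 9 h 31 min
Thu: 8:10 AM–12:14 PM = 4 h 4 min; less 30 min break → 3 h 34 min
Fri: 9:42 AM–9:29 PM = 11 h 47 min; less 30 min break → 11 h 17 min
Total: 6 h 27 min + 9 h 31 min + 3 h 34 min + 11 h 17 min = 30 h 49 min.

30 h 49 min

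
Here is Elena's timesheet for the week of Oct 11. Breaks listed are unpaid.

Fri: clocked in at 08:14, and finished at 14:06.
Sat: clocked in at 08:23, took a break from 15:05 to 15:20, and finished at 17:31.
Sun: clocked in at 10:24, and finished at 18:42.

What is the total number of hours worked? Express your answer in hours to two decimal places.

23.05 hours

Fri: 08:14–14:06 = 5 h 52 min
Sat: 08:23–17:31 = 9 h 8 min; less 15 min break → 8 h 53 min
Sun: 10:24–18:42 = 8 h 18 min
Total: 5 h 52 min + 8 h 53 min + 8 h 18 min = 23 h 3 min.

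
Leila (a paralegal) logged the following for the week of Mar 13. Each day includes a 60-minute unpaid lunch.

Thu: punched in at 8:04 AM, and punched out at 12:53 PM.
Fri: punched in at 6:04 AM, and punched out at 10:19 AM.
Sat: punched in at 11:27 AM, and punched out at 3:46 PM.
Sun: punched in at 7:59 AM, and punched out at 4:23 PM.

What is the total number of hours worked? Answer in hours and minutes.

17 h 47 min

Thu: 8:04 AM–12:53 PM = 4 h 49 min; less 60 min break → 3 h 49 min
Fri: 6:04 AM–10:19 AM = 4 h 15 min; less 60 min break → 3 h 15 min
Sat: 11:27 AM–3:46 PM = 4 h 19 min; less 60 min break → 3 h 19 min
Sun: 7:59 AM–4:23 PM = 8 h 24 min; less 60 min break → 7 h 24 min
Total: 3 h 49 min + 3 h 15 min + 3 h 19 min + 7 h 24 min = 17 h 47 min.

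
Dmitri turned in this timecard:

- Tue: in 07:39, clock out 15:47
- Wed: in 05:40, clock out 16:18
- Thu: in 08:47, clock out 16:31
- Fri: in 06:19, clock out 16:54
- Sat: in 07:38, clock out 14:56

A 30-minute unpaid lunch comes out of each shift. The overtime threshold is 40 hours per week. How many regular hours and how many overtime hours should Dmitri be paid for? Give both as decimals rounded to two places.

Tue: 07:39–15:47 = 8 h 8 min; less 30 min break → 7 h 38 min
Wed: 05:40–16:18 = 10 h 38 min; less 30 min break → 10 h 8 min
Thu: 08:47–16:31 = 7 h 44 min; less 30 min break → 7 h 14 min
Fri: 06:19–16:54 = 10 h 35 min; less 30 min break → 10 h 5 min
Sat: 07:38–14:56 = 7 h 18 min; less 30 min break → 6 h 48 min
Total worked: 41 h 53 min = 41.88 h.
Threshold 40 h → overtime 1 h 53 min, regular 40 h 0 min.

Regular 40.00 hours, overtime 1.88 hours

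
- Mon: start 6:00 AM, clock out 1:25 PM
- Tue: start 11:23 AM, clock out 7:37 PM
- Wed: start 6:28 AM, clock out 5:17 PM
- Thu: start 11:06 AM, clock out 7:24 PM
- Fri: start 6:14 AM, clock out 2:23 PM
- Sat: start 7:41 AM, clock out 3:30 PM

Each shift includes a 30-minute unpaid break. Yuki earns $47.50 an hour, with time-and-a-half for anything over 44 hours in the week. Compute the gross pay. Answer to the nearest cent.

$2356.00

Mon: 6:00 AM–1:25 PM = 7 h 25 min; less 30 min break → 6 h 55 min
Tue: 11:23 AM–7:37 PM = 8 h 14 min; less 30 min break → 7 h 44 min
Wed: 6:28 AM–5:17 PM = 10 h 49 min; less 30 min break → 10 h 19 min
Thu: 11:06 AM–7:24 PM = 8 h 18 min; less 30 min break → 7 h 48 min
Fri: 6:14 AM–2:23 PM = 8 h 9 min; less 30 min break → 7 h 39 min
Sat: 7:41 AM–3:30 PM = 7 h 49 min; less 30 min break → 7 h 19 min
Total worked: 47 h 44 min = 2864 min.
Regular 44 h 0 min = 2640 min at $47.50/h; overtime 3 h 44 min = 224 min at $71.25/h.
Pay = (2640 × $47.50 + 224 × $71.25) ÷ 60 = $2356.00.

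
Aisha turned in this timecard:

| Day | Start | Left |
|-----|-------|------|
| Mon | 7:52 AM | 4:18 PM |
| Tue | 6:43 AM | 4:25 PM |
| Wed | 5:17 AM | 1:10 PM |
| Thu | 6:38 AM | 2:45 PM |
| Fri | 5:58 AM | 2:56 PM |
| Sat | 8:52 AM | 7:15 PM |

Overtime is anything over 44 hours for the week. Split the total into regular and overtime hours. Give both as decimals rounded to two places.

Regular 44.00 hours, overtime 9.48 hours

Mon: 7:52 AM–4:18 PM = 8 h 26 min
Tue: 6:43 AM–4:25 PM = 9 h 42 min
Wed: 5:17 AM–1:10 PM = 7 h 53 min
Thu: 6:38 AM–2:45 PM = 8 h 7 min
Fri: 5:58 AM–2:56 PM = 8 h 58 min
Sat: 8:52 AM–7:15 PM = 10 h 23 min
Total worked: 53 h 29 min = 53.48 h.
Threshold 44 h → overtime 9 h 29 min, regular 44 h 0 min.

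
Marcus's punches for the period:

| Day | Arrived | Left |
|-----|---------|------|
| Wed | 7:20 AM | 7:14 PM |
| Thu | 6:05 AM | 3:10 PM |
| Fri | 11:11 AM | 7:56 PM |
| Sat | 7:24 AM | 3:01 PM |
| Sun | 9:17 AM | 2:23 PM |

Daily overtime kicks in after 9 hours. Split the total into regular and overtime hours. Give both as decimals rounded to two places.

Regular 39.47 hours, overtime 2.98 hours

Wed: 7:20 AM–7:14 PM = 11 h 54 min
Thu: 6:05 AM–3:10 PM = 9 h 5 min
Fri: 11:11 AM–7:56 PM = 8 h 45 min
Sat: 7:24 AM–3:01 PM = 7 h 37 min
Sun: 9:17 AM–2:23 PM = 5 h 6 min
Wed reg 9 h 0 min / OT 2 h 54 min; Thu reg 9 h 0 min / OT 0 h 5 min; Fri reg 8 h 45 min / OT 0 h 0 min; Sat reg 7 h 37 min / OT 0 h 0 min; Sun reg 5 h 6 min / OT 0 h 0 min.
Totals: regular 39 h 28 min, overtime 2 h 59 min.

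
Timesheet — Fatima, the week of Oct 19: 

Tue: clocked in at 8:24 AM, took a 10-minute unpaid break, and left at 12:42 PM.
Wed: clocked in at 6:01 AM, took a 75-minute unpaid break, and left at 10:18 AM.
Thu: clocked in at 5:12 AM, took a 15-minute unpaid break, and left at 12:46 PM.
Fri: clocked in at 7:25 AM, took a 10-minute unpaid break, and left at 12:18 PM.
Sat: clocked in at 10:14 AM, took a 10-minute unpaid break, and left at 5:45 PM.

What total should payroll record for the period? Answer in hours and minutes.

26 h 33 min

Tue: 8:24 AM–12:42 PM = 4 h 18 min; less 10 min break → 4 h 8 min
Wed: 6:01 AM–10:18 AM = 4 h 17 min; less 75 min break → 3 h 2 min
Thu: 5:12 AM–12:46 PM = 7 h 34 min; less 15 min break → 7 h 19 min
Fri: 7:25 AM–12:18 PM = 4 h 53 min; less 10 min break → 4 h 43 min
Sat: 10:14 AM–5:45 PM = 7 h 31 min; less 10 min break → 7 h 21 min
Total: 4 h 8 min + 3 h 2 min + 7 h 19 min + 4 h 43 min + 7 h 21 min = 26 h 33 min.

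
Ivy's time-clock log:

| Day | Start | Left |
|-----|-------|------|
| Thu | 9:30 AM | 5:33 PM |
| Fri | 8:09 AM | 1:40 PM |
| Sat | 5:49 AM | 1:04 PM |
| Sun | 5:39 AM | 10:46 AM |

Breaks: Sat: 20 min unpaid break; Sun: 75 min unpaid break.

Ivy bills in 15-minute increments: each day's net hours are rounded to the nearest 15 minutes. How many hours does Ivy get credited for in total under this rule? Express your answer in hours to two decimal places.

Thu: 9:30 AM–5:33 PM = 8 h 3 min → rounds to 8 h 0 min
Fri: 8:09 AM–1:40 PM = 5 h 31 min → rounds to 5 h 30 min
Sat: 5:49 AM–1:04 PM = 7 h 15 min − 20 min = 6 h 55 min → rounds to 7 h 0 min
Sun: 5:39 AM–10:46 AM = 5 h 7 min − 75 min = 3 h 52 min → rounds to 3 h 45 min
Total credited: 24 h 15 min.

24.25 hours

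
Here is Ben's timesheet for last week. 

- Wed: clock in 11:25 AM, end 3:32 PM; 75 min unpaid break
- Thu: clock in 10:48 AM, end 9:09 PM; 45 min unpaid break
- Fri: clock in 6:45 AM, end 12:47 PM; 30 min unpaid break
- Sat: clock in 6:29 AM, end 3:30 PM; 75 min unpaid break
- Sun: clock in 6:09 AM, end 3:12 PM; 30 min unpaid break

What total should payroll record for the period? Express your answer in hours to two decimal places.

Wed: 11:25 AM–3:32 PM = 4 h 7 min; less 75 min break → 2 h 52 min
Thu: 10:48 AM–9:09 PM = 10 h 21 min; less 45 min break → 9 h 36 min
Fri: 6:45 AM–12:47 PM = 6 h 2 min; less 30 min break → 5 h 32 min
Sat: 6:29 AM–3:30 PM = 9 h 1 min; less 75 min break → 7 h 46 min
Sun: 6:09 AM–3:12 PM = 9 h 3 min; less 30 min break → 8 h 33 min
Total: 2 h 52 min + 9 h 36 min + 5 h 32 min + 7 h 46 min + 8 h 33 min = 34 h 19 min.

34.32 hours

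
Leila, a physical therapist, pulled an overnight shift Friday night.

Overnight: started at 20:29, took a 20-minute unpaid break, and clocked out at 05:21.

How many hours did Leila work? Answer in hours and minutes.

8 h 32 min

Overnight: 20:29 → midnight = 3 h 31 min; midnight → 05:21 = 5 h 21 min; span 8 h 52 min; less 20 min break → 8 h 32 min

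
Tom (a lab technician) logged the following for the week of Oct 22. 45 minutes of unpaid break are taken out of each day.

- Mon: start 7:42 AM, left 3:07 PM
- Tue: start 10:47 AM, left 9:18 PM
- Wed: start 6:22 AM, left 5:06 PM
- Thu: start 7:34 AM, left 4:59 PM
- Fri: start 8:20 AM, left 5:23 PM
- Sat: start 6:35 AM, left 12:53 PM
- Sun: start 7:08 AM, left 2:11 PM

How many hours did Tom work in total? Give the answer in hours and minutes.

Mon: 7:42 AM–3:07 PM = 7 h 25 min; less 45 min break → 6 h 40 min
Tue: 10:47 AM–9:18 PM = 10 h 31 min; less 45 min break → 9 h 46 min
Wed: 6:22 AM–5:06 PM = 10 h 44 min; less 45 min break → 9 h 59 min
Thu: 7:34 AM–4:59 PM = 9 h 25 min; less 45 min break → 8 h 40 min
Fri: 8:20 AM–5:23 PM = 9 h 3 min; less 45 min break → 8 h 18 min
Sat: 6:35 AM–12:53 PM = 6 h 18 min; less 45 min break → 5 h 33 min
Sun: 7:08 AM–2:11 PM = 7 h 3 min; less 45 min break → 6 h 18 min
Total: 6 h 40 min + 9 h 46 min + 9 h 59 min + 8 h 40 min + 8 h 18 min + 5 h 33 min + 6 h 18 min = 55 h 14 min.

55 h 14 min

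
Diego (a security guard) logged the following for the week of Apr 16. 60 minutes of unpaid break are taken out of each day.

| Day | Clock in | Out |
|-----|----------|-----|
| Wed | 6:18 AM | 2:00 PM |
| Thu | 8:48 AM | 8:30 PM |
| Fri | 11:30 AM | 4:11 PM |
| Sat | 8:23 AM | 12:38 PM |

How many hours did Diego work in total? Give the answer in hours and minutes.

24 h 20 min

Wed: 6:18 AM–2:00 PM = 7 h 42 min; less 60 min break → 6 h 42 min
Thu: 8:48 AM–8:30 PM = 11 h 42 min; less 60 min break → 10 h 42 min
Fri: 11:30 AM–4:11 PM = 4 h 41 min; less 60 min break → 3 h 41 min
Sat: 8:23 AM–12:38 PM = 4 h 15 min; less 60 min break → 3 h 15 min
Total: 6 h 42 min + 10 h 42 min + 3 h 41 min + 3 h 15 min = 24 h 20 min.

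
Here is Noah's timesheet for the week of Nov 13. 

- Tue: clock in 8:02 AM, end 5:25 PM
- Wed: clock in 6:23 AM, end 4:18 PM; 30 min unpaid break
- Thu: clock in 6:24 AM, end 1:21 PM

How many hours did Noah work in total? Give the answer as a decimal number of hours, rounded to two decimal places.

Tue: 8:02 AM–5:25 PM = 9 h 23 min
Wed: 6:23 AM–4:18 PM = 9 h 55 min; less 30 min break → 9 h 25 min
Thu: 6:24 AM–1:21 PM = 6 h 57 min
Total: 9 h 23 min + 9 h 25 min + 6 h 57 min = 25 h 45 min.

25.75 hours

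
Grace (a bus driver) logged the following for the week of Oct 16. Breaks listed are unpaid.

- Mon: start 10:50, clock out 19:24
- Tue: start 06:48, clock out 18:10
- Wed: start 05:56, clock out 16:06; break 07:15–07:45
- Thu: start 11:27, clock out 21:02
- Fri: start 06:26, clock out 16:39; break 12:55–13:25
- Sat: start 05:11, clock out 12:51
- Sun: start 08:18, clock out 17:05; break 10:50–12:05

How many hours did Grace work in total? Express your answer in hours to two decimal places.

64.10 hours

Mon: 10:50–19:24 = 8 h 34 min
Tue: 06:48–18:10 = 11 h 22 min
Wed: 05:56–16:06 = 10 h 10 min; less 30 min break → 9 h 40 min
Thu: 11:27–21:02 = 9 h 35 min
Fri: 06:26–16:39 = 10 h 13 min; less 30 min break → 9 h 43 min
Sat: 05:11–12:51 = 7 h 40 min
Sun: 08:18–17:05 = 8 h 47 min; less 75 min break → 7 h 32 min
Total: 8 h 34 min + 11 h 22 min + 9 h 40 min + 9 h 35 min + 9 h 43 min + 7 h 40 min + 7 h 32 min = 64 h 6 min.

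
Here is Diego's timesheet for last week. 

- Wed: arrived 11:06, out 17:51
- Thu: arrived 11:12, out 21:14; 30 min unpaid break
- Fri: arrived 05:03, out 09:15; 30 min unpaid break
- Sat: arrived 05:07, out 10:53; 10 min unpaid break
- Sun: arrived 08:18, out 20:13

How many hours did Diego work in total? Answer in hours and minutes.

37 h 30 min

Wed: 11:06–17:51 = 6 h 45 min
Thu: 11:12–21:14 = 10 h 2 min; less 30 min break → 9 h 32 min
Fri: 05:03–09:15 = 4 h 12 min; less 30 min break → 3 h 42 min
Sat: 05:07–10:53 = 5 h 46 min; less 10 min break → 5 h 36 min
Sun: 08:18–20:13 = 11 h 55 min
Total: 6 h 45 min + 9 h 32 min + 3 h 42 min + 5 h 36 min + 11 h 55 min = 37 h 30 min.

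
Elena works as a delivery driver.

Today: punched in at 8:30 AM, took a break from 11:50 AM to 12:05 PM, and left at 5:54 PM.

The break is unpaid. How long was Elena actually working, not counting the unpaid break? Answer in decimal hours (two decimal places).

Today: 8:30 AM–5:54 PM = 9 h 24 min; less 15 min break → 9 h 9 min

9.15 hours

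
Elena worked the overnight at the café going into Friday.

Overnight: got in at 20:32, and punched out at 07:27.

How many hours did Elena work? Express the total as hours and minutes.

Overnight: 20:32 → midnight = 3 h 28 min; midnight → 07:27 = 7 h 27 min; span 10 h 55 min

10 h 55 min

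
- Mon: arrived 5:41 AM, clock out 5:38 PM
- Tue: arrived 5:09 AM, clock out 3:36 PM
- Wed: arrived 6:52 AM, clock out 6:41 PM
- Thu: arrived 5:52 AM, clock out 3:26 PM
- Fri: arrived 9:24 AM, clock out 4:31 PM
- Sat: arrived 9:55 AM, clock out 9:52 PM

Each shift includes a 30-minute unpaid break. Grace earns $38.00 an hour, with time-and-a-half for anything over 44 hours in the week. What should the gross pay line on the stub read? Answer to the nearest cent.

Mon: 5:41 AM–5:38 PM = 11 h 57 min; less 30 min break → 11 h 27 min
Tue: 5:09 AM–3:36 PM = 10 h 27 min; less 30 min break → 9 h 57 min
Wed: 6:52 AM–6:41 PM = 11 h 49 min; less 30 min break → 11 h 19 min
Thu: 5:52 AM–3:26 PM = 9 h 34 min; less 30 min break → 9 h 4 min
Fri: 9:24 AM–4:31 PM = 7 h 7 min; less 30 min break → 6 h 37 min
Sat: 9:55 AM–9:52 PM = 11 h 57 min; less 30 min break → 11 h 27 min
Total worked: 59 h 51 min = 3591 min.
Regular 44 h 0 min = 2640 min at $38.00/h; overtime 15 h 51 min = 951 min at $57.00/h.
Pay = (2640 × $38.00 + 951 × $57.00) ÷ 60 = $2575.45.

$2575.45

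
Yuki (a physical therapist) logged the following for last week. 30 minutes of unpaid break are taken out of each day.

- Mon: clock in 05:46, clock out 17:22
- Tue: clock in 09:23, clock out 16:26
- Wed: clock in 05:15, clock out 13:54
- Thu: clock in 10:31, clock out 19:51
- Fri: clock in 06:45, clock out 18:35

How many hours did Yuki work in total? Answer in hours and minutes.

45 h 58 min

Mon: 05:46–17:22 = 11 h 36 min; less 30 min break → 11 h 6 min
Tue: 09:23–16:26 = 7 h 3 min; less 30 min break → 6 h 33 min
Wed: 05:15–13:54 = 8 h 39 min; less 30 min break → 8 h 9 min
Thu: 10:31–19:51 = 9 h 20 min; less 30 min break → 8 h 50 min
Fri: 06:45–18:35 = 11 h 50 min; less 30 min break → 11 h 20 min
Total: 11 h 6 min + 6 h 33 min + 8 h 9 min + 8 h 50 min + 11 h 20 min = 45 h 58 min.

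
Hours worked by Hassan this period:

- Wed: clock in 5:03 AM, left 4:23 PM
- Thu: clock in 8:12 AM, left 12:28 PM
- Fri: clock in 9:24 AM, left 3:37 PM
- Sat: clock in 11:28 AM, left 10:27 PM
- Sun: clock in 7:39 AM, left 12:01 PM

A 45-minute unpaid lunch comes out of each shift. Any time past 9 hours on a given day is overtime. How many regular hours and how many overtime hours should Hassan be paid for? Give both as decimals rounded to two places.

Regular 30.60 hours, overtime 2.82 hours

Wed: 5:03 AM–4:23 PM = 11 h 20 min; less 45 min break → 10 h 35 min
Thu: 8:12 AM–12:28 PM = 4 h 16 min; less 45 min break → 3 h 31 min
Fri: 9:24 AM–3:37 PM = 6 h 13 min; less 45 min break → 5 h 28 min
Sat: 11:28 AM–10:27 PM = 10 h 59 min; less 45 min break → 10 h 14 min
Sun: 7:39 AM–12:01 PM = 4 h 22 min; less 45 min break → 3 h 37 min
Wed reg 9 h 0 min / OT 1 h 35 min; Thu reg 3 h 31 min / OT 0 h 0 min; Fri reg 5 h 28 min / OT 0 h 0 min; Sat reg 9 h 0 min / OT 1 h 14 min; Sun reg 3 h 37 min / OT 0 h 0 min.
Totals: regular 30 h 36 min, overtime 2 h 49 min.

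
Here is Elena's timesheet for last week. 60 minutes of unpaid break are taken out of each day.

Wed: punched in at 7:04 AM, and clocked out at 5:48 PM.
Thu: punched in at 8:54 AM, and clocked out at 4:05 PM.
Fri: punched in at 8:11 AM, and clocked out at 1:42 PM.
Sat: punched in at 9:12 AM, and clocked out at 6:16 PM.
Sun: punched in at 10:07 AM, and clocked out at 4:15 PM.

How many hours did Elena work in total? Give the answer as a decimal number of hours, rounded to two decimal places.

Wed: 7:04 AM–5:48 PM = 10 h 44 min; less 60 min break → 9 h 44 min
Thu: 8:54 AM–4:05 PM = 7 h 11 min; less 60 min break → 6 h 11 min
Fri: 8:11 AM–1:42 PM = 5 h 31 min; less 60 min break → 4 h 31 min
Sat: 9:12 AM–6:16 PM = 9 h 4 min; less 60 min break → 8 h 4 min
Sun: 10:07 AM–4:15 PM = 6 h 8 min; less 60 min break → 5 h 8 min
Total: 9 h 44 min + 6 h 11 min + 4 h 31 min + 8 h 4 min + 5 h 8 min = 33 h 38 min.

33.63 hours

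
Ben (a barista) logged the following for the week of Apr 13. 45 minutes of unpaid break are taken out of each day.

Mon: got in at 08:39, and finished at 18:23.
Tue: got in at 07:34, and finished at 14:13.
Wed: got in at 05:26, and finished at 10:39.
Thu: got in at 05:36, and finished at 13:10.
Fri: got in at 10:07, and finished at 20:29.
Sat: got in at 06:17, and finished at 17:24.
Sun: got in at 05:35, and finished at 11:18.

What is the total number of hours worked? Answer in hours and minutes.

Mon: 08:39–18:23 = 9 h 44 min; less 45 min break → 8 h 59 min
Tue: 07:34–14:13 = 6 h 39 min; less 45 min break → 5 h 54 min
Wed: 05:26–10:39 = 5 h 13 min; less 45 min break → 4 h 28 min
Thu: 05:36–13:10 = 7 h 34 min; less 45 min break → 6 h 49 min
Fri: 10:07–20:29 = 10 h 22 min; less 45 min break → 9 h 37 min
Sat: 06:17–17:24 = 11 h 7 min; less 45 min break → 10 h 22 min
Sun: 05:35–11:18 = 5 h 43 min; less 45 min break → 4 h 58 min
Total: 8 h 59 min + 5 h 54 min + 4 h 28 min + 6 h 49 min + 9 h 37 min + 10 h 22 min + 4 h 58 min = 51 h 7 min.

51 h 7 min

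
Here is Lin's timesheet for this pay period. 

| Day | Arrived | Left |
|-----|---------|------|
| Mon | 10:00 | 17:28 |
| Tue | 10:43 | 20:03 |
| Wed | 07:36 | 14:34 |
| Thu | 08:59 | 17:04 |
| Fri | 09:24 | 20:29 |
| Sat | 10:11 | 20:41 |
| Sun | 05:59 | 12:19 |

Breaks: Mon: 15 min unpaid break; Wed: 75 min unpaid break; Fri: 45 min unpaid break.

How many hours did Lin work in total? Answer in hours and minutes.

57 h 31 min

Mon: 10:00–17:28 = 7 h 28 min; less 15 min break → 7 h 13 min
Tue: 10:43–20:03 = 9 h 20 min
Wed: 07:36–14:34 = 6 h 58 min; less 75 min break → 5 h 43 min
Thu: 08:59–17:04 = 8 h 5 min
Fri: 09:24–20:29 = 11 h 5 min; less 45 min break → 10 h 20 min
Sat: 10:11–20:41 = 10 h 30 min
Sun: 05:59–12:19 = 6 h 20 min
Total: 7 h 13 min + 9 h 20 min + 5 h 43 min + 8 h 5 min + 10 h 20 min + 10 h 30 min + 6 h 20 min = 57 h 31 min.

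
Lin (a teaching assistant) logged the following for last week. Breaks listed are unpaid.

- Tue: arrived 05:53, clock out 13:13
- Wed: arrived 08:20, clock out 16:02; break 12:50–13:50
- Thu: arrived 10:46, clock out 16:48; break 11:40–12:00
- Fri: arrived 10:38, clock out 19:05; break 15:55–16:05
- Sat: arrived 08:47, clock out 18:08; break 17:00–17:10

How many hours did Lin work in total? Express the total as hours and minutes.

37 h 12 min

Tue: 05:53–13:13 = 7 h 20 min
Wed: 08:20–16:02 = 7 h 42 min; less 60 min break → 6 h 42 min
Thu: 10:46–16:48 = 6 h 2 min; less 20 min break → 5 h 42 min
Fri: 10:38–19:05 = 8 h 27 min; less 10 min break → 8 h 17 min
Sat: 08:47–18:08 = 9 h 21 min; less 10 min break → 9 h 11 min
Total: 7 h 20 min + 6 h 42 min + 5 h 42 min + 8 h 17 min + 9 h 11 min = 37 h 12 min.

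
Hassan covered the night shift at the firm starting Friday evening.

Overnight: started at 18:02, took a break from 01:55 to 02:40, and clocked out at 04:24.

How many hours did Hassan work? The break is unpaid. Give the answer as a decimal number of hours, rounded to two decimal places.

9.62 hours

Overnight: 18:02 → midnight = 5 h 58 min; midnight → 04:24 = 4 h 24 min; span 10 h 22 min; less 45 min break → 9 h 37 min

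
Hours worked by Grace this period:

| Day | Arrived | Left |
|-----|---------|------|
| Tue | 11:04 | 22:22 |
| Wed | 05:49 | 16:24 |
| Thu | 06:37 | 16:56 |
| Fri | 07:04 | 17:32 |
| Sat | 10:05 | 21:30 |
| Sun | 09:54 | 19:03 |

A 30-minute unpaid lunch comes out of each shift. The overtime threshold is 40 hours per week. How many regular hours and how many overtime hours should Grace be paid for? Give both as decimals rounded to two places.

Tue: 11:04–22:22 = 11 h 18 min; less 30 min break → 10 h 48 min
Wed: 05:49–16:24 = 10 h 35 min; less 30 min break → 10 h 5 min
Thu: 06:37–16:56 = 10 h 19 min; less 30 min break → 9 h 49 min
Fri: 07:04–17:32 = 10 h 28 min; less 30 min break → 9 h 58 min
Sat: 10:05–21:30 = 11 h 25 min; less 30 min break → 10 h 55 min
Sun: 09:54–19:03 = 9 h 9 min; less 30 min break → 8 h 39 min
Total worked: 60 h 14 min = 60.23 h.
Threshold 40 h → overtime 20 h 14 min, regular 40 h 0 min.

Regular 40.00 hours, overtime 20.23 hours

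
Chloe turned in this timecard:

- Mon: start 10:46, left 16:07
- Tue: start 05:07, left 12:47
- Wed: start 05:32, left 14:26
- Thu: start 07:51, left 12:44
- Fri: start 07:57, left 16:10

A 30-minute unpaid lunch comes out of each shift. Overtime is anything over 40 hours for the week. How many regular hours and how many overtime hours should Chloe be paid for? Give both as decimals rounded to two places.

Regular 32.52 hours, overtime 0.00 hours

Mon: 10:46–16:07 = 5 h 21 min; less 30 min break → 4 h 51 min
Tue: 05:07–12:47 = 7 h 40 min; less 30 min break → 7 h 10 min
Wed: 05:32–14:26 = 8 h 54 min; less 30 min break → 8 h 24 min
Thu: 07:51–12:44 = 4 h 53 min; less 30 min break → 4 h 23 min
Fri: 07:57–16:10 = 8 h 13 min; less 30 min break → 7 h 43 min
Total worked: 32 h 31 min = 32.52 h.
Threshold 40 h → overtime 0 h 0 min, regular 32 h 31 min.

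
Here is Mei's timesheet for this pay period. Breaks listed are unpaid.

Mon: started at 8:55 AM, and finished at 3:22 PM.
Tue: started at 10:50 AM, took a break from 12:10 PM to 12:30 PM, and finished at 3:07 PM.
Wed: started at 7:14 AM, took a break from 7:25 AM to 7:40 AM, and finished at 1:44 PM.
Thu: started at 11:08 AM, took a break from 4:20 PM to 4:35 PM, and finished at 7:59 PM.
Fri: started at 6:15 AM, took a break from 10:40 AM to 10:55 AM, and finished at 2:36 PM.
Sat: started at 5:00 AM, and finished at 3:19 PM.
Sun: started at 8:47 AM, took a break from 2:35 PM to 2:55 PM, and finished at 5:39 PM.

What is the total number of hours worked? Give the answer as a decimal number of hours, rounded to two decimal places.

52.20 hours

Mon: 8:55 AM–3:22 PM = 6 h 27 min
Tue: 10:50 AM–3:07 PM = 4 h 17 min; less 20 min break → 3 h 57 min
Wed: 7:14 AM–1:44 PM = 6 h 30 min; less 15 min break → 6 h 15 min
Thu: 11:08 AM–7:59 PM = 8 h 51 min; less 15 min break → 8 h 36 min
Fri: 6:15 AM–2:36 PM = 8 h 21 min; less 15 min break → 8 h 6 min
Sat: 5:00 AM–3:19 PM = 10 h 19 min
Sun: 8:47 AM–5:39 PM = 8 h 52 min; less 20 min break → 8 h 32 min
Total: 6 h 27 min + 3 h 57 min + 6 h 15 min + 8 h 36 min + 8 h 6 min + 10 h 19 min + 8 h 32 min = 52 h 12 min.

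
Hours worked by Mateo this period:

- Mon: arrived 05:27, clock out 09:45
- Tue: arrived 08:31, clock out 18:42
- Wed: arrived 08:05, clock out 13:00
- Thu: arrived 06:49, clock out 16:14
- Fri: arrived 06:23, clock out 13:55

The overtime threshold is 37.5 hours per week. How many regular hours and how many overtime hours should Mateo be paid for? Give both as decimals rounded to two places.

Regular 36.35 hours, overtime 0.00 hours

Mon: 05:27–09:45 = 4 h 18 min
Tue: 08:31–18:42 = 10 h 11 min
Wed: 08:05–13:00 = 4 h 55 min
Thu: 06:49–16:14 = 9 h 25 min
Fri: 06:23–13:55 = 7 h 32 min
Total worked: 36 h 21 min = 36.35 h.
Threshold 37.5 h → overtime 0 h 0 min, regular 36 h 21 min.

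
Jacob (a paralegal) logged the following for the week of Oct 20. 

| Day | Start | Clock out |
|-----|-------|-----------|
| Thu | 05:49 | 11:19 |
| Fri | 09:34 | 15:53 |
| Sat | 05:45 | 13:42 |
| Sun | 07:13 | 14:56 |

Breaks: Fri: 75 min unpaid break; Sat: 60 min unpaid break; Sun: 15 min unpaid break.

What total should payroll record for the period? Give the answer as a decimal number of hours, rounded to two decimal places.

24.98 hours

Thu: 05:49–11:19 = 5 h 30 min
Fri: 09:34–15:53 = 6 h 19 min; less 75 min break → 5 h 4 min
Sat: 05:45–13:42 = 7 h 57 min; less 60 min break → 6 h 57 min
Sun: 07:13–14:56 = 7 h 43 min; less 15 min break → 7 h 28 min
Total: 5 h 30 min + 5 h 4 min + 6 h 57 min + 7 h 28 min = 24 h 59 min.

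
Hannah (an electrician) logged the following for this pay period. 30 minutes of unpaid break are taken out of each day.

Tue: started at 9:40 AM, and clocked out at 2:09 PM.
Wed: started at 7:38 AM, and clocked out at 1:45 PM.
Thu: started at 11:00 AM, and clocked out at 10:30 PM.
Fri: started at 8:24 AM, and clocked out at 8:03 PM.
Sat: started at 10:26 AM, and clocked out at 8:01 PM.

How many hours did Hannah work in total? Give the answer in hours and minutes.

40 h 50 min

Tue: 9:40 AM–2:09 PM = 4 h 29 min; less 30 min break → 3 h 59 min
Wed: 7:38 AM–1:45 PM = 6 h 7 min; less 30 min break → 5 h 37 min
Thu: 11:00 AM–10:30 PM = 11 h 30 min; less 30 min break → 11 h 0 min
Fri: 8:24 AM–8:03 PM = 11 h 39 min; less 30 min break → 11 h 9 min
Sat: 10:26 AM–8:01 PM = 9 h 35 min; less 30 min break → 9 h 5 min
Total: 3 h 59 min + 5 h 37 min + 11 h 0 min + 11 h 9 min + 9 h 5 min = 40 h 50 min.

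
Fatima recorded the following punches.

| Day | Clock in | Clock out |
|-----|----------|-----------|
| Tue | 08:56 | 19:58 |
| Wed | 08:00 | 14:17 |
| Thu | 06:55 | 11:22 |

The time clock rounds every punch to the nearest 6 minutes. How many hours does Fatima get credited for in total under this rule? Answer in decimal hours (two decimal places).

Tue: in 08:56→08:54, out 19:58→20:00; 11 h 6 min
Wed: in 08:00→08:00, out 14:17→14:18; 6 h 18 min
Thu: in 06:55→06:54, out 11:22→11:24; 4 h 30 min
Total credited: 21 h 54 min.

21.90 hours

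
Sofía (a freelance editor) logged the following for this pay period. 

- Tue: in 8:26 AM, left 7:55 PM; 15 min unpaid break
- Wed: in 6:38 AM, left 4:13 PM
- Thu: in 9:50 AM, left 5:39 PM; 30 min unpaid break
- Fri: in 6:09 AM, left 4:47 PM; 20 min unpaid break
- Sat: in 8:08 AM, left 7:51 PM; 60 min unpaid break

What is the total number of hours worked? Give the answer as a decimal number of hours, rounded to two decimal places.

Tue: 8:26 AM–7:55 PM = 11 h 29 min; less 15 min break → 11 h 14 min
Wed: 6:38 AM–4:13 PM = 9 h 35 min
Thu: 9:50 AM–5:39 PM = 7 h 49 min; less 30 min break → 7 h 19 min
Fri: 6:09 AM–4:47 PM = 10 h 38 min; less 20 min break → 10 h 18 min
Sat: 8:08 AM–7:51 PM = 11 h 43 min; less 60 min break → 10 h 43 min
Total: 11 h 14 min + 9 h 35 min + 7 h 19 min + 10 h 18 min + 10 h 43 min = 49 h 9 min.

49.15 hours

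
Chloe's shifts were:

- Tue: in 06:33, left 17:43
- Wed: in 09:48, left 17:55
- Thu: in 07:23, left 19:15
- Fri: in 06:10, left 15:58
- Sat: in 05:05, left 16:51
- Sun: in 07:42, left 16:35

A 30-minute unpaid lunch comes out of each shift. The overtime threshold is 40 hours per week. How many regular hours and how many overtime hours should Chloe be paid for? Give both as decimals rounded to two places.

Tue: 06:33–17:43 = 11 h 10 min; less 30 min break → 10 h 40 min
Wed: 09:48–17:55 = 8 h 7 min; less 30 min break → 7 h 37 min
Thu: 07:23–19:15 = 11 h 52 min; less 30 min break → 11 h 22 min
Fri: 06:10–15:58 = 9 h 48 min; less 30 min break → 9 h 18 min
Sat: 05:05–16:51 = 11 h 46 min; less 30 min break → 11 h 16 min
Sun: 07:42–16:35 = 8 h 53 min; less 30 min break → 8 h 23 min
Total worked: 58 h 36 min = 58.60 h.
Threshold 40 h → overtime 18 h 36 min, regular 40 h 0 min.

Regular 40.00 hours, overtime 18.60 hours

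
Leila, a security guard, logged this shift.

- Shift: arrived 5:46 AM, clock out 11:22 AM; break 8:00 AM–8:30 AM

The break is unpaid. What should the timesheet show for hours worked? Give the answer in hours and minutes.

5 h 6 min

Shift: 5:46 AM–11:22 AM = 5 h 36 min; less 30 min break → 5 h 6 min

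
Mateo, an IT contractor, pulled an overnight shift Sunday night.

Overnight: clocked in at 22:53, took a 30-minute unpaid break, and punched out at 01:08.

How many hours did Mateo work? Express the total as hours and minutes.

Overnight: 22:53 → midnight = 1 h 7 min; midnight → 01:08 = 1 h 8 min; span 2 h 15 min; less 30 min break → 1 h 45 min

1 h 45 min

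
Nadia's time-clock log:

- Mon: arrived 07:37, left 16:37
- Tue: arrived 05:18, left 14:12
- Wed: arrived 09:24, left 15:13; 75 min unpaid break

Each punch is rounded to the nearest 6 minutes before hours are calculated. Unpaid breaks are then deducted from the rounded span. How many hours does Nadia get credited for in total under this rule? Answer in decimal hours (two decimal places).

Mon: in 07:37→07:36, out 16:37→16:36; 9 h 0 min
Tue: in 05:18→05:18, out 14:12→14:12; 8 h 54 min
Wed: in 09:24→09:24, out 15:13→15:12; 5 h 48 min − 75 min = 4 h 33 min
Total credited: 22 h 27 min.

22.45 hours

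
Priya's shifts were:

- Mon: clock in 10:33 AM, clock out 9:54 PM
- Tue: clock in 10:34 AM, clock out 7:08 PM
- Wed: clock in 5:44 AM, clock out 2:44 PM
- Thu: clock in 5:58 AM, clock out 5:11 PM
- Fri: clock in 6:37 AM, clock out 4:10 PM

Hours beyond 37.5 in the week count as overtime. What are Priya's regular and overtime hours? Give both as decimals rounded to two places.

Mon: 10:33 AM–9:54 PM = 11 h 21 min
Tue: 10:34 AM–7:08 PM = 8 h 34 min
Wed: 5:44 AM–2:44 PM = 9 h 0 min
Thu: 5:58 AM–5:11 PM = 11 h 13 min
Fri: 6:37 AM–4:10 PM = 9 h 33 min
Total worked: 49 h 41 min = 49.68 h.
Threshold 37.5 h → overtime 12 h 11 min, regular 37 h 30 min.

Regular 37.50 hours, overtime 12.18 hours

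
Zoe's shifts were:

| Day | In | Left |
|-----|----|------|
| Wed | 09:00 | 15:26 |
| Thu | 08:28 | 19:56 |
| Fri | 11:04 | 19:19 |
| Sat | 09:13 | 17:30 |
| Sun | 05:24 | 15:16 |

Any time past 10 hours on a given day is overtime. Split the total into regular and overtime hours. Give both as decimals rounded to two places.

Regular 42.83 hours, overtime 1.47 hours

Wed: 09:00–15:26 = 6 h 26 min
Thu: 08:28–19:56 = 11 h 28 min
Fri: 11:04–19:19 = 8 h 15 min
Sat: 09:13–17:30 = 8 h 17 min
Sun: 05:24–15:16 = 9 h 52 min
Wed reg 6 h 26 min / OT 0 h 0 min; Thu reg 10 h 0 min / OT 1 h 28 min; Fri reg 8 h 15 min / OT 0 h 0 min; Sat reg 8 h 17 min / OT 0 h 0 min; Sun reg 9 h 52 min / OT 0 h 0 min.
Totals: regular 42 h 50 min, overtime 1 h 28 min.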